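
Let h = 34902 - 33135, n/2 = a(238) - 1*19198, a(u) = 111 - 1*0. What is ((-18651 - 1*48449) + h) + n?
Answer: -103507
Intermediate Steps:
a(u) = 111 (a(u) = 111 + 0 = 111)
n = -38174 (n = 2*(111 - 1*19198) = 2*(111 - 19198) = 2*(-19087) = -38174)
h = 1767
((-18651 - 1*48449) + h) + n = ((-18651 - 1*48449) + 1767) - 38174 = ((-18651 - 48449) + 1767) - 38174 = (-67100 + 1767) - 38174 = -65333 - 38174 = -103507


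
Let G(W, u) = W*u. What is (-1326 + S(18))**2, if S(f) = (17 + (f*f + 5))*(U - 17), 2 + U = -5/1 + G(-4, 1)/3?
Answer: 916515076/9 ≈ 1.0184e+8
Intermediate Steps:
U = -25/3 (U = -2 + (-5/1 - 4*1/3) = -2 + (-5*1 - 4*1/3) = -2 + (-5 - 4/3) = -2 - 19/3 = -25/3 ≈ -8.3333)
S(f) = -1672/3 - 76*f**2/3 (S(f) = (17 + (f*f + 5))*(-25/3 - 17) = (17 + (f**2 + 5))*(-76/3) = (17 + (5 + f**2))*(-76/3) = (22 + f**2)*(-76/3) = -1672/3 - 76*f**2/3)
(-1326 + S(18))**2 = (-1326 + (-1672/3 - 76/3*18**2))**2 = (-1326 + (-1672/3 - 76/3*324))**2 = (-1326 + (-1672/3 - 8208))**2 = (-1326 - 26296/3)**2 = (-30274/3)**2 = 916515076/9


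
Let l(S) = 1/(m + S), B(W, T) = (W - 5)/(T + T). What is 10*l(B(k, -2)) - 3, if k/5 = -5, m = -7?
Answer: 17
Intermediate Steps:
k = -25 (k = 5*(-5) = -25)
B(W, T) = (-5 + W)/(2*T) (B(W, T) = (-5 + W)/((2*T)) = (-5 + W)*(1/(2*T)) = (-5 + W)/(2*T))
l(S) = 1/(-7 + S)
10*l(B(k, -2)) - 3 = 10/(-7 + (½)*(-5 - 25)/(-2)) - 3 = 10/(-7 + (½)*(-½)*(-30)) - 3 = 10/(-7 + 15/2) - 3 = 10/(½) - 3 = 10*2 - 3 = 20 - 3 = 17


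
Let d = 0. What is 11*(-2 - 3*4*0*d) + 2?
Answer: -20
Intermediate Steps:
11*(-2 - 3*4*0*d) + 2 = 11*(-2 - 3*4*0*0) + 2 = 11*(-2 - 0*0) + 2 = 11*(-2 - 3*0) + 2 = 11*(-2 + 0) + 2 = 11*(-2) + 2 = -22 + 2 = -20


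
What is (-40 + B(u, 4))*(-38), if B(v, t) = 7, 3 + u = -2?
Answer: 1254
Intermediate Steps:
u = -5 (u = -3 - 2 = -5)
(-40 + B(u, 4))*(-38) = (-40 + 7)*(-38) = -33*(-38) = 1254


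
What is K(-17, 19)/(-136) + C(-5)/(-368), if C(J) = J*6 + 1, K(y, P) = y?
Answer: 75/368 ≈ 0.20380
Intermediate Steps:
C(J) = 1 + 6*J (C(J) = 6*J + 1 = 1 + 6*J)
K(-17, 19)/(-136) + C(-5)/(-368) = -17/(-136) + (1 + 6*(-5))/(-368) = -17*(-1/136) + (1 - 30)*(-1/368) = 1/8 - 29*(-1/368) = 1/8 + 29/368 = 75/368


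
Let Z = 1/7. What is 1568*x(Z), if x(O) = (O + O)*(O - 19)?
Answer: -8448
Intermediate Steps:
Z = ⅐ ≈ 0.14286
x(O) = 2*O*(-19 + O) (x(O) = (2*O)*(-19 + O) = 2*O*(-19 + O))
1568*x(Z) = 1568*(2*(⅐)*(-19 + ⅐)) = 1568*(2*(⅐)*(-132/7)) = 1568*(-264/49) = -8448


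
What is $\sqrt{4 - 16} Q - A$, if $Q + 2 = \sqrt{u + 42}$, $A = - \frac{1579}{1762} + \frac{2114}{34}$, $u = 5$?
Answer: $- \frac{1835591}{29954} - 2 i \sqrt{3} \left(2 - \sqrt{47}\right) \approx -61.28 + 16.82 i$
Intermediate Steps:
$A = \frac{1835591}{29954}$ ($A = \left(-1579\right) \frac{1}{1762} + 2114 \cdot \frac{1}{34} = - \frac{1579}{1762} + \frac{1057}{17} = \frac{1835591}{29954} \approx 61.28$)
$Q = -2 + \sqrt{47}$ ($Q = -2 + \sqrt{5 + 42} = -2 + \sqrt{47} \approx 4.8557$)
$\sqrt{4 - 16} Q - A = \sqrt{4 - 16} \left(-2 + \sqrt{47}\right) - \frac{1835591}{29954} = \sqrt{-12} \left(-2 + \sqrt{47}\right) - \frac{1835591}{29954} = 2 i \sqrt{3} \left(-2 + \sqrt{47}\right) - \frac{1835591}{29954} = - \frac{1835591}{29954} + 2 i \sqrt{3} \left(-2 + \sqrt{47}\right)$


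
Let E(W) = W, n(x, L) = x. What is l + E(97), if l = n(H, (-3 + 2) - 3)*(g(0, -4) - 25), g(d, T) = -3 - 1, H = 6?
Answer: -77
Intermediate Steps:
g(d, T) = -4
l = -174 (l = 6*(-4 - 25) = 6*(-29) = -174)
l + E(97) = -174 + 97 = -77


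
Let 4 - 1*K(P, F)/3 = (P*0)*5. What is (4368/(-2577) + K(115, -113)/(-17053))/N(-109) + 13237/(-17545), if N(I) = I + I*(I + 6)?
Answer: -1078122190309751/1428709730149185 ≈ -0.75461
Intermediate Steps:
K(P, F) = 12 (K(P, F) = 12 - 3*P*0*5 = 12 - 0*5 = 12 - 3*0 = 12 + 0 = 12)
N(I) = I + I*(6 + I)
(4368/(-2577) + K(115, -113)/(-17053))/N(-109) + 13237/(-17545) = (4368/(-2577) + 12/(-17053))/((-109*(7 - 109))) + 13237/(-17545) = (4368*(-1/2577) + 12*(-1/17053))/((-109*(-102))) + 13237*(-1/17545) = (-1456/859 - 12/17053)/11118 - 13237/17545 = -24839476/14648527*1/11118 - 13237/17545 = -12419738/81431161593 - 13237/17545 = -1078122190309751/1428709730149185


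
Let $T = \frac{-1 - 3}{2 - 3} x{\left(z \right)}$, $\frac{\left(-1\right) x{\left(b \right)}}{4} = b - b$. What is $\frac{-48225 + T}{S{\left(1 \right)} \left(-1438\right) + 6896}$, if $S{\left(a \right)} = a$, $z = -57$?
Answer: $- \frac{48225}{5458} \approx -8.8356$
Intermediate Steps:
$x{\left(b \right)} = 0$ ($x{\left(b \right)} = - 4 \left(b - b\right) = \left(-4\right) 0 = 0$)
$T = 0$ ($T = \frac{-1 - 3}{2 - 3} \cdot 0 = - \frac{4}{-1} \cdot 0 = \left(-4\right) \left(-1\right) 0 = 4 \cdot 0 = 0$)
$\frac{-48225 + T}{S{\left(1 \right)} \left(-1438\right) + 6896} = \frac{-48225 + 0}{1 \left(-1438\right) + 6896} = - \frac{48225}{-1438 + 6896} = - \frac{48225}{5458}$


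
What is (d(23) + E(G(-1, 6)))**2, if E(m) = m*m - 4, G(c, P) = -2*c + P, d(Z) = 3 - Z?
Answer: 1600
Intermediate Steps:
G(c, P) = P - 2*c
E(m) = -4 + m**2 (E(m) = m**2 - 4 = -4 + m**2)
(d(23) + E(G(-1, 6)))**2 = ((3 - 1*23) + (-4 + (6 - 2*(-1))**2))**2 = ((3 - 23) + (-4 + (6 + 2)**2))**2 = (-20 + (-4 + 8**2))**2 = (-20 + (-4 + 64))**2 = (-20 + 60)**2 = 40**2 = 1600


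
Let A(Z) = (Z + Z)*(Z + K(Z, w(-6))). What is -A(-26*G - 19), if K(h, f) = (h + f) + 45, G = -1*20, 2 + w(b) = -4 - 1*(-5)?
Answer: -1048092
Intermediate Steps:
w(b) = -1 (w(b) = -2 + (-4 - 1*(-5)) = -2 + (-4 + 5) = -2 + 1 = -1)
G = -20
K(h, f) = 45 + f + h (K(h, f) = (f + h) + 45 = 45 + f + h)
A(Z) = 2*Z*(44 + 2*Z) (A(Z) = (Z + Z)*(Z + (45 - 1 + Z)) = (2*Z)*(Z + (44 + Z)) = (2*Z)*(44 + 2*Z) = 2*Z*(44 + 2*Z))
-A(-26*G - 19) = -4*(-26*(-20) - 19)*(22 + (-26*(-20) - 19)) = -4*(520 - 19)*(22 + (520 - 19)) = -4*501*(22 + 501) = -4*501*523 = -1*1048092 = -1048092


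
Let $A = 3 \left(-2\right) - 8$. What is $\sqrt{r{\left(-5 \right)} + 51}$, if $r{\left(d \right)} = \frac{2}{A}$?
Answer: $\frac{2 \sqrt{623}}{7} \approx 7.1314$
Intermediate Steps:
$A = -14$ ($A = -6 - 8 = -14$)
$r{\left(d \right)} = - \frac{1}{7}$ ($r{\left(d \right)} = \frac{2}{-14} = 2 \left(- \frac{1}{14}\right) = - \frac{1}{7}$)
$\sqrt{r{\left(-5 \right)} + 51} = \sqrt{- \frac{1}{7} + 51} = \sqrt{\frac{356}{7}} = \frac{2 \sqrt{623}}{7}$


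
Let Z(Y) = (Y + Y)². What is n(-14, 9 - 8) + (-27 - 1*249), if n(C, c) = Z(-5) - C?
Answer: -162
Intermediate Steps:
Z(Y) = 4*Y² (Z(Y) = (2*Y)² = 4*Y²)
n(C, c) = 100 - C (n(C, c) = 4*(-5)² - C = 4*25 - C = 100 - C)
n(-14, 9 - 8) + (-27 - 1*249) = (100 - 1*(-14)) + (-27 - 1*249) = (100 + 14) + (-27 - 249) = 114 - 276 = -162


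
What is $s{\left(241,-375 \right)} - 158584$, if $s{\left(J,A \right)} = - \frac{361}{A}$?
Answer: $- \frac{59468639}{375} \approx -1.5858 \cdot 10^{5}$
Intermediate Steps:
$s{\left(241,-375 \right)} - 158584 = - \frac{361}{-375} - 158584 = \left(-361\right) \left(- \frac{1}{375}\right) - 158584 = \frac{361}{375} - 158584 = - \frac{59468639}{375}$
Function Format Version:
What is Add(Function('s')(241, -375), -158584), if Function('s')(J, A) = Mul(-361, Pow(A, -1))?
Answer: Rational(-59468639, 375) ≈ -1.5858e+5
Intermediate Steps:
Add(Function('s')(241, -375), -158584) = Add(Mul(-361, Pow(-375, -1)), -158584) = Add(Mul(-361, Rational(-1, 375)), -158584) = Add(Rational(361, 375), -158584) = Rational(-59468639, 375)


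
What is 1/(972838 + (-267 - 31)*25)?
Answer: 1/965388 ≈ 1.0359e-6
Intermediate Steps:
1/(972838 + (-267 - 31)*25) = 1/(972838 - 298*25) = 1/(972838 - 7450) = 1/965388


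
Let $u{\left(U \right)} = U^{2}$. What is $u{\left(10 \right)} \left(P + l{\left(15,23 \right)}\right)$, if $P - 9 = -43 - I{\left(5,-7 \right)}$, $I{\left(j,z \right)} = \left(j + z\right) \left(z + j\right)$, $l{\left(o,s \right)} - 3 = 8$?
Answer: $-2700$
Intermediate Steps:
$l{\left(o,s \right)} = 11$ ($l{\left(o,s \right)} = 3 + 8 = 11$)
$I{\left(j,z \right)} = \left(j + z\right)^{2}$ ($I{\left(j,z \right)} = \left(j + z\right) \left(j + z\right) = \left(j + z\right)^{2}$)
$P = -38$ ($P = 9 - \left(43 + \left(5 - 7\right)^{2}\right) = 9 - 47 = -38$)
$u{\left(10 \right)} \left(P + l{\left(15,23 \right)}\right) = 10^{2} \left(-38 + 11\right) = 100 \left(-27\right) = -2700$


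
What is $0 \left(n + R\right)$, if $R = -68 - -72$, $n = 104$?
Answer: $0$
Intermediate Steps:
$R = 4$ ($R = -68 + 72 = 4$)
$0 \left(n + R\right) = 0 \left(104 + 4\right) = 0 \cdot 108 = 0$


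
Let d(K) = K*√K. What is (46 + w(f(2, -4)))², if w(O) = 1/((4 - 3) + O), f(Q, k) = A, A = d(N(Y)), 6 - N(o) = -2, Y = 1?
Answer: 552485537/261121 + 752160*√2/261121 ≈ 2119.9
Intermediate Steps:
N(o) = 8 (N(o) = 6 - 1*(-2) = 6 + 2 = 8)
d(K) = K^(3/2)
A = 16*√2 (A = 8^(3/2) = 16*√2 ≈ 22.627)
f(Q, k) = 16*√2
w(O) = 1/(1 + O)
(46 + w(f(2, -4)))² = (46 + 1/(1 + 16*√2))²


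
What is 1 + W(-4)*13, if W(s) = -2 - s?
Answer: 27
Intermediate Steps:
1 + W(-4)*13 = 1 + (-2 - 1*(-4))*13 = 1 + (-2 + 4)*13 = 1 + 2*13 = 1 + 26 = 27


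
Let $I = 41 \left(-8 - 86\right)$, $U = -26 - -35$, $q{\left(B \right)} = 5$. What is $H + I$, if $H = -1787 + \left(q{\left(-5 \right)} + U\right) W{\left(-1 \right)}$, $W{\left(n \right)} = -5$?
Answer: $-5711$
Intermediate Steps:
$U = 9$ ($U = -26 + 35 = 9$)
$H = -1857$ ($H = -1787 + \left(5 + 9\right) \left(-5\right) = -1787 + 14 \left(-5\right) = -1787 - 70 = -1857$)
$I = -3854$ ($I = 41 \left(-94\right) = -3854$)
$H + I = -1857 - 3854 = -5711$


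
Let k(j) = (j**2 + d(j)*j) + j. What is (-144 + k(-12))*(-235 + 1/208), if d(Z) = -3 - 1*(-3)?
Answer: 146637/52 ≈ 2819.9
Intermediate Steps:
d(Z) = 0 (d(Z) = -3 + 3 = 0)
k(j) = j + j**2 (k(j) = (j**2 + 0*j) + j = (j**2 + 0) + j = j**2 + j = j + j**2)
(-144 + k(-12))*(-235 + 1/208) = (-144 - 12*(1 - 12))*(-235 + 1/208) = (-144 - 12*(-11))*(-235 + 1/208) = (-144 + 132)*(-48879/208) = -12*(-48879/208) = 146637/52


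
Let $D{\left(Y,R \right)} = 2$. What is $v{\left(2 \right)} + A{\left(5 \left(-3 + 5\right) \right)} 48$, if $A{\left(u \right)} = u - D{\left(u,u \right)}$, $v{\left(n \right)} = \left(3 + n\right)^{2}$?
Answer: $409$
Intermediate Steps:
$A{\left(u \right)} = -2 + u$ ($A{\left(u \right)} = u - 2 = -2 + u$)
$v{\left(2 \right)} + A{\left(5 \left(-3 + 5\right) \right)} 48 = \left(3 + 2\right)^{2} + \left(-2 + 5 \left(-3 + 5\right)\right) 48 = 5^{2} + \left(-2 + 5 \cdot 2\right) 48 = 25 + \left(-2 + 10\right) 48 = 25 + 8 \cdot 48 = 25 + 384 = 409$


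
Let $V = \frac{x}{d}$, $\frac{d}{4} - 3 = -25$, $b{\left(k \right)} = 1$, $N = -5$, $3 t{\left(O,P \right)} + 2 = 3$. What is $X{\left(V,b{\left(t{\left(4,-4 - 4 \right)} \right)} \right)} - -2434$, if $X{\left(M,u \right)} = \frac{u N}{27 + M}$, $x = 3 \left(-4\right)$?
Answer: $\frac{1452988}{597} \approx 2433.8$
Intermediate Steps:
$t{\left(O,P \right)} = \frac{1}{3}$ ($t{\left(O,P \right)} = - \frac{2}{3} + \frac{1}{3} \cdot 3 = - \frac{2}{3} + 1 = \frac{1}{3}$)
$x = -12$
$d = -88$ ($d = 12 + 4 \left(-25\right) = 12 - 100 = -88$)
$V = \frac{3}{22}$ ($V = - \frac{12}{-88} = \left(-12\right) \left(- \frac{1}{88}\right) = \frac{3}{22} \approx 0.13636$)
$X{\left(M,u \right)} = - \frac{5 u}{27 + M}$ ($X{\left(M,u \right)} = \frac{u \left(-5\right)}{27 + M} = \frac{\left(-5\right) u}{27 + M} = - \frac{5 u}{27 + M}$)
$X{\left(V,b{\left(t{\left(4,-4 - 4 \right)} \right)} \right)} - -2434 = \left(-5\right) 1 \frac{1}{27 + \frac{3}{22}} - -2434 = \left(-5\right) 1 \frac{1}{\frac{597}{22}} + 2434 = \left(-5\right) 1 \cdot \frac{22}{597} + 2434 = - \frac{110}{597} + 2434 = \frac{1452988}{597}$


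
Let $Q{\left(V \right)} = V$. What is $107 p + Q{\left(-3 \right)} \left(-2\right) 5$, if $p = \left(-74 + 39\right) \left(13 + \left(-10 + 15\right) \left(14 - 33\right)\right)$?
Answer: $307120$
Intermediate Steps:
$p = 2870$ ($p = - 35 \left(13 + 5 \left(-19\right)\right) = - 35 \left(13 - 95\right) = \left(-35\right) \left(-82\right) = 2870$)
$107 p + Q{\left(-3 \right)} \left(-2\right) 5 = 107 \cdot 2870 + \left(-3\right) \left(-2\right) 5 = 307090 + 6 \cdot 5 = 307090 + 30 = 307120$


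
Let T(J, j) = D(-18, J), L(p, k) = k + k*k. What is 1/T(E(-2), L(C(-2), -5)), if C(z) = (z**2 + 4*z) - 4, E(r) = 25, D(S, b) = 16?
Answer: 1/16 ≈ 0.062500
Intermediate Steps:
C(z) = -4 + z**2 + 4*z
L(p, k) = k + k**2
T(J, j) = 16
1/T(E(-2), L(C(-2), -5)) = 1/16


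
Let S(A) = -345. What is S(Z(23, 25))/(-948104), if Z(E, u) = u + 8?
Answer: 345/948104 ≈ 0.00036388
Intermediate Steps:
Z(E, u) = 8 + u
S(Z(23, 25))/(-948104) = -345/(-948104) = -345*(-1/948104) = 345/948104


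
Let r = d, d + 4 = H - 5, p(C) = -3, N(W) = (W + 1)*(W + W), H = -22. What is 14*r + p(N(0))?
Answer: -437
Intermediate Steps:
N(W) = 2*W*(1 + W) (N(W) = (1 + W)*(2*W) = 2*W*(1 + W))
d = -31 (d = -4 + (-22 - 5) = -4 - 27 = -31)
r = -31
14*r + p(N(0)) = 14*(-31) - 3 = -434 - 3 = -437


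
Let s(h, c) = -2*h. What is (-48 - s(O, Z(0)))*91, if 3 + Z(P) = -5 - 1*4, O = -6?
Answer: -5460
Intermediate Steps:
Z(P) = -12 (Z(P) = -3 + (-5 - 1*4) = -3 + (-5 - 4) = -3 - 9 = -12)
(-48 - s(O, Z(0)))*91 = (-48 - (-2)*(-6))*91 = (-48 - 1*12)*91 = (-48 - 12)*91 = -60*91 = -5460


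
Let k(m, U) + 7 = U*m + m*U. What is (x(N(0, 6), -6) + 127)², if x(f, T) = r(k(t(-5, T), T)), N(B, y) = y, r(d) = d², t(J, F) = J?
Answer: 8620096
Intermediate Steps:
k(m, U) = -7 + 2*U*m (k(m, U) = -7 + (U*m + m*U) = -7 + (U*m + U*m) = -7 + 2*U*m)
x(f, T) = (-7 - 10*T)² (x(f, T) = (-7 + 2*T*(-5))² = (-7 - 10*T)²)
(x(N(0, 6), -6) + 127)² = ((7 + 10*(-6))² + 127)² = ((7 - 60)² + 127)² = ((-53)² + 127)² = (2809 + 127)² = 2936² = 8620096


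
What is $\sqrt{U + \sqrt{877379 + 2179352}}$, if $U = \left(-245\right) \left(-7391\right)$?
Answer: $\sqrt{1810795 + \sqrt{3056731}} \approx 1346.3$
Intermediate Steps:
$U = 1810795$
$\sqrt{U + \sqrt{877379 + 2179352}} = \sqrt{1810795 + \sqrt{877379 + 2179352}} = \sqrt{1810795 + \sqrt{3056731}}$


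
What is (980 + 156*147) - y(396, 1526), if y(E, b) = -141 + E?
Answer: 23657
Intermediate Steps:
(980 + 156*147) - y(396, 1526) = (980 + 156*147) - (-141 + 396) = (980 + 22932) - 1*255 = 23912 - 255 = 23657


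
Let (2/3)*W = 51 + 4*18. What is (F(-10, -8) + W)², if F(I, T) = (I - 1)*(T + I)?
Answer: 585225/4 ≈ 1.4631e+5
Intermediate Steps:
W = 369/2 (W = 3*(51 + 4*18)/2 = 3*(51 + 72)/2 = (3/2)*123 = 369/2 ≈ 184.50)
F(I, T) = (-1 + I)*(I + T)
(F(-10, -8) + W)² = (((-10)² - 1*(-10) - 1*(-8) - 10*(-8)) + 369/2)² = ((100 + 10 + 8 + 80) + 369/2)² = (198 + 369/2)² = (765/2)² = 585225/4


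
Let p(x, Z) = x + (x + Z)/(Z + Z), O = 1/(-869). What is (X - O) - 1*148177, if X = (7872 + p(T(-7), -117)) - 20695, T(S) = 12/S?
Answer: -76390886125/474474 ≈ -1.6100e+5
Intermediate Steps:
O = -1/869 ≈ -0.0011507
p(x, Z) = x + (Z + x)/(2*Z) (p(x, Z) = x + (Z + x)/((2*Z)) = x + (Z + x)*(1/(2*Z)) = x + (Z + x)/(2*Z))
X = -7002017/546 (X = (7872 + (½ + 12/(-7) + (½)*(12/(-7))/(-117))) - 20695 = (7872 + (½ + 12*(-⅐) + (½)*(12*(-⅐))*(-1/117))) - 20695 = (7872 + (½ - 12/7 + (½)*(-12/7)*(-1/117))) - 20695 = (7872 + (½ - 12/7 + 2/273)) - 20695 = (7872 - 659/546) - 20695 = 4297453/546 - 20695 = -7002017/546 ≈ -12824.)
(X - O) - 1*148177 = (-7002017/546 - 1*(-1/869)) - 1*148177 = (-7002017/546 + 1/869) - 148177 = -6084752227/474474 - 148177 = -76390886125/474474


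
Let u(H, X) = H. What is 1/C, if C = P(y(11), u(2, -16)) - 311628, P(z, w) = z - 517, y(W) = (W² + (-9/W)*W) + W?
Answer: -1/312022 ≈ -3.2049e-6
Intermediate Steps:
y(W) = -9 + W + W² (y(W) = (W² - 9) + W = (-9 + W²) + W = -9 + W + W²)
P(z, w) = -517 + z
C = -312022 (C = (-517 + (-9 + 11 + 11²)) - 311628 = (-517 + (-9 + 11 + 121)) - 311628 = (-517 + 123) - 311628 = -394 - 311628 = -312022)
1/C = 1/(-312022) = -1/312022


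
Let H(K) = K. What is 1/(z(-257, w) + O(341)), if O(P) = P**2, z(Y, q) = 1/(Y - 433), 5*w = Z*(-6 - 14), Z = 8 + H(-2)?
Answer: 690/80233889 ≈ 8.5999e-6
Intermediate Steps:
Z = 6 (Z = 8 - 2 = 6)
w = -24 (w = (6*(-6 - 14))/5 = (6*(-20))/5 = (1/5)*(-120) = -24)
z(Y, q) = 1/(-433 + Y)
1/(z(-257, w) + O(341)) = 1/(1/(-433 - 257) + 341**2) = 1/(1/(-690) + 116281) = 1/(-1/690 + 116281) = 1/(80233889/690) = 690/80233889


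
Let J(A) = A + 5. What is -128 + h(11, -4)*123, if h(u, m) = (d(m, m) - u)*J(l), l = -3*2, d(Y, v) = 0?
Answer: 1225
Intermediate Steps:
l = -6
J(A) = 5 + A
h(u, m) = u (h(u, m) = (0 - u)*(5 - 6) = -u*(-1) = u)
-128 + h(11, -4)*123 = -128 + 11*123 = -128 + 1353 = 1225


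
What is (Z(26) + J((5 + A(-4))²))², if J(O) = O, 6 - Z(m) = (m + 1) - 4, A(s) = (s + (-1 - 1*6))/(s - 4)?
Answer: 2289169/4096 ≈ 558.88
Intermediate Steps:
A(s) = (-7 + s)/(-4 + s) (A(s) = (s + (-1 - 6))/(-4 + s) = (s - 7)/(-4 + s) = (-7 + s)/(-4 + s))
Z(m) = 9 - m (Z(m) = 6 - ((m + 1) - 4) = 6 - ((1 + m) - 4) = 6 - (-3 + m) = 6 + (3 - m) = 9 - m)
(Z(26) + J((5 + A(-4))²))² = ((9 - 1*26) + (5 + (-7 - 4)/(-4 - 4))²)² = ((9 - 26) + (5 - 11/(-8))²)² = (-17 + (5 - ⅛*(-11))²)² = (-17 + (5 + 11/8)²)² = (-17 + (51/8)²)² = (-17 + 2601/64)² = (1513/64)² = 2289169/4096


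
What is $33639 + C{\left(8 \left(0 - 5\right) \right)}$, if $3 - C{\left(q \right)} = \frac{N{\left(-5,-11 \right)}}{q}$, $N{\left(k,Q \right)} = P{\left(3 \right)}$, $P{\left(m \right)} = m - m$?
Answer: $33642$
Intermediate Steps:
$P{\left(m \right)} = 0$
$N{\left(k,Q \right)} = 0$
$C{\left(q \right)} = 3$ ($C{\left(q \right)} = 3 - \frac{0}{q} = 3 - 0 = 3 + 0 = 3$)
$33639 + C{\left(8 \left(0 - 5\right) \right)} = 33639 + 3 = 33642$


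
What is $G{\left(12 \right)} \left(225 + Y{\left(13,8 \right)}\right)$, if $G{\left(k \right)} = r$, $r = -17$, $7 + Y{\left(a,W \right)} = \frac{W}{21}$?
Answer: $- \frac{77962}{21} \approx -3712.5$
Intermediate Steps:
$Y{\left(a,W \right)} = -7 + \frac{W}{21}$
$G{\left(k \right)} = -17$
$G{\left(12 \right)} \left(225 + Y{\left(13,8 \right)}\right) = - 17 \left(225 + \left(-7 + \frac{1}{21} \cdot 8\right)\right) = - 17 \left(225 + \left(-7 + \frac{8}{21}\right)\right) = - 17 \left(225 - \frac{139}{21}\right) = \left(-17\right) \frac{4586}{21} = - \frac{77962}{21}$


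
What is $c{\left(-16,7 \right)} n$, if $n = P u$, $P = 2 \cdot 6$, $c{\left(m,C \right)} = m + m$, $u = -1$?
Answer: $384$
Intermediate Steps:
$c{\left(m,C \right)} = 2 m$
$P = 12$
$n = -12$ ($n = 12 \left(-1\right) = -12$)
$c{\left(-16,7 \right)} n = 2 \left(-16\right) \left(-12\right) = \left(-32\right) \left(-12\right) = 384$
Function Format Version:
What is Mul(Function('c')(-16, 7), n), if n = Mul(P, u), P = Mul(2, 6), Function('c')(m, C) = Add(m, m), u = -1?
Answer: 384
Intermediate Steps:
Function('c')(m, C) = Mul(2, m)
P = 12
n = -12 (n = Mul(12, -1) = -12)
Mul(Function('c')(-16, 7), n) = Mul(Mul(2, -16), -12) = Mul(-32, -12) = 384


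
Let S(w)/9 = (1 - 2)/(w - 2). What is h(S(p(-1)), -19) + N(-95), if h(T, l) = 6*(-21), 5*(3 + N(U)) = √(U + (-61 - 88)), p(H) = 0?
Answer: -129 + 2*I*√61/5 ≈ -129.0 + 3.1241*I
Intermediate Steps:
S(w) = -9/(-2 + w) (S(w) = 9*((1 - 2)/(w - 2)) = 9*(-1/(-2 + w)) = -9/(-2 + w))
N(U) = -3 + √(-149 + U)/5 (N(U) = -3 + √(U + (-61 - 88))/5 = -3 + √(U - 149)/5 = -3 + √(-149 + U)/5)
h(T, l) = -126
h(S(p(-1)), -19) + N(-95) = -126 + (-3 + √(-149 - 95)/5) = -126 + (-3 + √(-244)/5) = -126 + (-3 + (2*I*√61)/5) = -126 + (-3 + 2*I*√61/5) = -129 + 2*I*√61/5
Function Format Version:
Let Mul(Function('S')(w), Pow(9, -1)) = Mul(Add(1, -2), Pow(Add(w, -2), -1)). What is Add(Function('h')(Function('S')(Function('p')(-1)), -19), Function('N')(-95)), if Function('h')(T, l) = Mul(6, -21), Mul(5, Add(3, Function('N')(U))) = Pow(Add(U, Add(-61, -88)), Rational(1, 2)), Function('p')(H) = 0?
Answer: Add(-129, Mul(Rational(2, 5), I, Pow(61, Rational(1, 2)))) ≈ Add(-129.00, Mul(3.1241, I))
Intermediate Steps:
Function('S')(w) = Mul(-9, Pow(Add(-2, w), -1)) (Function('S')(w) = Mul(9, Mul(Add(1, -2), Pow(Add(w, -2), -1))) = Mul(9, Mul(-1, Pow(Add(-2, w), -1))) = Mul(-9, Pow(Add(-2, w), -1)))
Function('N')(U) = Add(-3, Mul(Rational(1, 5), Pow(Add(-149, U), Rational(1, 2)))) (Function('N')(U) = Add(-3, Mul(Rational(1, 5), Pow(Add(U, Add(-61, -88)), Rational(1, 2)))) = Add(-3, Mul(Rational(1, 5), Pow(Add(U, -149), Rational(1, 2)))) = Add(-3, Mul(Rational(1, 5), Pow(Add(-149, U), Rational(1, 2)))))
Function('h')(T, l) = -126
Add(Function('h')(Function('S')(Function('p')(-1)), -19), Function('N')(-95)) = Add(-126, Add(-3, Mul(Rational(1, 5), Pow(Add(-149, -95), Rational(1, 2))))) = Add(-126, Add(-3, Mul(Rational(1, 5), Pow(-244, Rational(1, 2))))) = Add(-126, Add(-3, Mul(Rational(1, 5), Mul(2, I, Pow(61, Rational(1, 2)))))) = Add(-126, Add(-3, Mul(Rational(2, 5), I, Pow(61, Rational(1, 2))))) = Add(-129, Mul(Rational(2, 5), I, Pow(61, Rational(1, 2))))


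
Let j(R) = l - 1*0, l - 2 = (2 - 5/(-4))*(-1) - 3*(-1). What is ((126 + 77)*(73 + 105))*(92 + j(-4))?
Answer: 6775125/2 ≈ 3.3876e+6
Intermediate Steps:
l = 7/4 (l = 2 + ((2 - 5/(-4))*(-1) - 3*(-1)) = 2 + ((2 - 5*(-1/4))*(-1) + 3) = 2 + ((2 + 5/4)*(-1) + 3) = 2 + ((13/4)*(-1) + 3) = 2 + (-13/4 + 3) = 2 - 1/4 = 7/4 ≈ 1.7500)
j(R) = 7/4 (j(R) = 7/4 - 1*0 = 7/4 + 0 = 7/4)
((126 + 77)*(73 + 105))*(92 + j(-4)) = ((126 + 77)*(73 + 105))*(92 + 7/4) = (203*178)*(375/4) = 36134*(375/4) = 6775125/2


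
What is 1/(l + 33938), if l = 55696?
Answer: 1/89634 ≈ 1.1156e-5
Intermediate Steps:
1/(l + 33938) = 1/(55696 + 33938) = 1/89634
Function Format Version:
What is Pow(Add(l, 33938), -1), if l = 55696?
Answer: Rational(1, 89634) ≈ 1.1156e-5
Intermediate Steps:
Pow(Add(l, 33938), -1) = Pow(Add(55696, 33938), -1) = Pow(89634, -1) = Rational(1, 89634)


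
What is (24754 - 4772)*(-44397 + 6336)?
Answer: -760534902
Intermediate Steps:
(24754 - 4772)*(-44397 + 6336) = 19982*(-38061) = -760534902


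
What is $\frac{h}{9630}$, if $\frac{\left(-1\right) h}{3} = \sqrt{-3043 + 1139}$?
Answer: $- \frac{2 i \sqrt{119}}{1605} \approx - 0.013593 i$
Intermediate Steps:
$h = - 12 i \sqrt{119}$ ($h = - 3 \sqrt{-3043 + 1139} = - 3 \sqrt{-1904} = - 3 \cdot 4 i \sqrt{119} = - 12 i \sqrt{119} \approx - 130.9 i$)
$\frac{h}{9630} = \frac{\left(-12\right) i \sqrt{119}}{9630} = - 12 i \sqrt{119} \cdot \frac{1}{9630} = - \frac{2 i \sqrt{119}}{1605}$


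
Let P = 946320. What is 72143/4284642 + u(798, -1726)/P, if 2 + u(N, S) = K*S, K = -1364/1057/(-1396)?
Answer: 174852613576609/10387008370115930 ≈ 0.016834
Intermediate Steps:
K = 341/368893 (K = -1364*1/1057*(-1/1396) = -1364/1057*(-1/1396) = 341/368893 ≈ 0.00092439)
u(N, S) = -2 + 341*S/368893
72143/4284642 + u(798, -1726)/P = 72143/4284642 + (-2 + (341/368893)*(-1726))/946320 = 72143*(1/4284642) + (-2 - 588566/368893)*(1/946320) = 72143/4284642 - 1326352/368893*1/946320 = 72143/4284642 - 82897/21818176485 = 174852613576609/10387008370115930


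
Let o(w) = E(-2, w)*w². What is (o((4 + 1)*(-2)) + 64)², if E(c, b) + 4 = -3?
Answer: 404496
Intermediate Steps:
E(c, b) = -7 (E(c, b) = -4 - 3 = -7)
o(w) = -7*w²
(o((4 + 1)*(-2)) + 64)² = (-7*4*(4 + 1)² + 64)² = (-7*(5*(-2))² + 64)² = (-7*(-10)² + 64)² = (-7*100 + 64)² = (-700 + 64)² = (-636)² = 404496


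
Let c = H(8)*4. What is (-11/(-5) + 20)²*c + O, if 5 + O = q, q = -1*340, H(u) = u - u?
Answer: -345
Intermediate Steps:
H(u) = 0
q = -340
O = -345 (O = -5 - 340 = -345)
c = 0 (c = 0*4 = 0)
(-11/(-5) + 20)²*c + O = (-11/(-5) + 20)²*0 - 345 = (-11*(-⅕) + 20)²*0 - 345 = (11/5 + 20)²*0 - 345 = (111/5)²*0 - 345 = (12321/25)*0 - 345 = 0 - 345 = -345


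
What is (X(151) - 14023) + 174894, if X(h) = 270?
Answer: 161141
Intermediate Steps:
(X(151) - 14023) + 174894 = (270 - 14023) + 174894 = -13753 + 174894 = 161141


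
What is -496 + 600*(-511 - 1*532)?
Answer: -626296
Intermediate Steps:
-496 + 600*(-511 - 1*532) = -496 + 600*(-511 - 532) = -496 + 600*(-1043) = -496 - 625800 = -626296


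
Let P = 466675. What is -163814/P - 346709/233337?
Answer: -200024289893/108892544475 ≈ -1.8369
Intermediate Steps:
-163814/P - 346709/233337 = -163814/466675 - 346709/233337 = -200024289893/108892544475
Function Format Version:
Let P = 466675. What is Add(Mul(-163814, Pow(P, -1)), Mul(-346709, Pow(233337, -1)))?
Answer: Rational(-200024289893, 108892544475) ≈ -1.8369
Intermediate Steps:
Add(Mul(-163814, Pow(P, -1)), Mul(-346709, Pow(233337, -1))) = Add(Mul(-163814, Pow(466675, -1)), Mul(-346709, Pow(233337, -1))) = Add(Mul(-163814, Rational(1, 466675)), Mul(-346709, Rational(1, 233337))) = Add(Rational(-163814, 466675), Rational(-346709, 233337)) = Rational(-200024289893, 108892544475)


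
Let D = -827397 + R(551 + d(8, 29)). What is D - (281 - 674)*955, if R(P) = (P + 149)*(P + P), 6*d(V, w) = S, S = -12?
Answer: 314322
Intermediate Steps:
d(V, w) = -2 (d(V, w) = (1/6)*(-12) = -2)
R(P) = 2*P*(149 + P) (R(P) = (149 + P)*(2*P) = 2*P*(149 + P))
D = -60993 (D = -827397 + 2*(551 - 2)*(149 + (551 - 2)) = -827397 + 2*549*(149 + 549) = -827397 + 2*549*698 = -827397 + 766404 = -60993)
D - (281 - 674)*955 = -60993 - (281 - 674)*955 = -60993 - (-393)*955 = -60993 - 1*(-375315) = -60993 + 375315 = 314322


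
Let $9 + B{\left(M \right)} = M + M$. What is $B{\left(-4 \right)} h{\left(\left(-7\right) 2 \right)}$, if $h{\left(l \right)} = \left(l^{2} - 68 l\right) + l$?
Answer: $-19278$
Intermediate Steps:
$h{\left(l \right)} = l^{2} - 67 l$
$B{\left(M \right)} = -9 + 2 M$ ($B{\left(M \right)} = -9 + \left(M + M\right) = -9 + 2 M$)
$B{\left(-4 \right)} h{\left(\left(-7\right) 2 \right)} = \left(-9 + 2 \left(-4\right)\right) \left(-7\right) 2 \left(-67 - 14\right) = \left(-9 - 8\right) \left(- 14 \left(-67 - 14\right)\right) = - 17 \left(\left(-14\right) \left(-81\right)\right) = \left(-17\right) 1134 = -19278$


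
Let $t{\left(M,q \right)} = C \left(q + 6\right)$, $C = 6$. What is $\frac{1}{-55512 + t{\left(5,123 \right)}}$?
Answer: $- \frac{1}{54738} \approx -1.8269 \cdot 10^{-5}$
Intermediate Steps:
$t{\left(M,q \right)} = 36 + 6 q$ ($t{\left(M,q \right)} = 6 \left(q + 6\right) = 6 \left(6 + q\right) = 36 + 6 q$)
$\frac{1}{-55512 + t{\left(5,123 \right)}} = \frac{1}{-55512 + \left(36 + 6 \cdot 123\right)} = \frac{1}{-55512 + \left(36 + 738\right)} = \frac{1}{-55512 + 774} = \frac{1}{-54738} = - \frac{1}{54738}$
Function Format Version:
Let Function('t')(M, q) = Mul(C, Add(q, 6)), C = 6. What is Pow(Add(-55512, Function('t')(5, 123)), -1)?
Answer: Rational(-1, 54738) ≈ -1.8269e-5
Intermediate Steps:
Function('t')(M, q) = Add(36, Mul(6, q)) (Function('t')(M, q) = Mul(6, Add(q, 6)) = Mul(6, Add(6, q)) = Add(36, Mul(6, q)))
Pow(Add(-55512, Function('t')(5, 123)), -1) = Pow(Add(-55512, Add(36, Mul(6, 123))), -1) = Pow(Add(-55512, Add(36, 738)), -1) = Pow(Add(-55512, 774), -1) = Pow(-54738, -1) = Rational(-1, 54738)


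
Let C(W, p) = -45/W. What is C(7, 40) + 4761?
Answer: 33282/7 ≈ 4754.6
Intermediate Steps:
C(7, 40) + 4761 = -45/7 + 4761 = 33282/7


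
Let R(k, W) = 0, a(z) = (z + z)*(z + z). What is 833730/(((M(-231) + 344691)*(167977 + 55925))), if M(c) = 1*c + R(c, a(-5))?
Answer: 27791/2570842764 ≈ 1.0810e-5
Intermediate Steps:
a(z) = 4*z² (a(z) = (2*z)*(2*z) = 4*z²)
M(c) = c (M(c) = 1*c + 0 = c + 0 = c)
833730/(((M(-231) + 344691)*(167977 + 55925))) = 833730/(((-231 + 344691)*(167977 + 55925))) = 833730/((344460*223902)) = 833730/77125282920 = 833730*(1/77125282920) = 27791/2570842764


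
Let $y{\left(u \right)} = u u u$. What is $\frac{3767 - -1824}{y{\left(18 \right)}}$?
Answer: $\frac{5591}{5832} \approx 0.95868$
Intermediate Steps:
$y{\left(u \right)} = u^{3}$ ($y{\left(u \right)} = u^{2} u = u^{3}$)
$\frac{3767 - -1824}{y{\left(18 \right)}} = \frac{3767 - -1824}{18^{3}} = \frac{3767 + 1824}{5832} = 5591 \cdot \frac{1}{5832} = \frac{5591}{5832}$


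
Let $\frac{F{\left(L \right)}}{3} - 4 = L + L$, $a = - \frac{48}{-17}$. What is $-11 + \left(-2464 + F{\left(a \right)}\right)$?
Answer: $- \frac{41583}{17} \approx -2446.1$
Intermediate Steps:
$a = \frac{48}{17}$ ($a = \left(-48\right) \left(- \frac{1}{17}\right) = \frac{48}{17} \approx 2.8235$)
$F{\left(L \right)} = 12 + 6 L$ ($F{\left(L \right)} = 12 + 3 \left(L + L\right) = 12 + 3 \cdot 2 L = 12 + 6 L$)
$-11 + \left(-2464 + F{\left(a \right)}\right) = -11 + \left(-2464 + \left(12 + 6 \cdot \frac{48}{17}\right)\right) = -11 + \left(-2464 + \left(12 + \frac{288}{17}\right)\right) = -11 + \left(-2464 + \frac{492}{17}\right) = -11 - \frac{41396}{17} = - \frac{41583}{17}$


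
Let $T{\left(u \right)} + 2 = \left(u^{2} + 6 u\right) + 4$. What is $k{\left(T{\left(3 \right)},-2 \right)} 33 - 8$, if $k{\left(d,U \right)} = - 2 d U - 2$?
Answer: $3754$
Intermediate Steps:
$T{\left(u \right)} = 2 + u^{2} + 6 u$ ($T{\left(u \right)} = -2 + \left(\left(u^{2} + 6 u\right) + 4\right) = -2 + \left(4 + u^{2} + 6 u\right) = 2 + u^{2} + 6 u$)
$k{\left(d,U \right)} = -2 - 2 U d$ ($k{\left(d,U \right)} = - 2 U d + \left(-3 + 1\right) = - 2 U d - 2 = -2 - 2 U d$)
$k{\left(T{\left(3 \right)},-2 \right)} 33 - 8 = \left(-2 - - 4 \left(2 + 3^{2} + 6 \cdot 3\right)\right) 33 - 8 = \left(-2 - - 4 \left(2 + 9 + 18\right)\right) 33 - 8 = \left(-2 - \left(-4\right) 29\right) 33 - 8 = \left(-2 + 116\right) 33 - 8 = 114 \cdot 33 - 8 = 3762 - 8 = 3754$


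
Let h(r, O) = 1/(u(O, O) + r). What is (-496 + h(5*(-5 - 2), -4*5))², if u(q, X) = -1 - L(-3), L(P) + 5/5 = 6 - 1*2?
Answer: 374229025/1521 ≈ 2.4604e+5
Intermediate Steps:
L(P) = 3 (L(P) = -1 + (6 - 1*2) = -1 + (6 - 2) = -1 + 4 = 3)
u(q, X) = -4 (u(q, X) = -1 - 1*3 = -1 - 3 = -4)
h(r, O) = 1/(-4 + r)
(-496 + h(5*(-5 - 2), -4*5))² = (-496 + 1/(-4 + 5*(-5 - 2)))² = (-496 + 1/(-4 + 5*(-7)))² = (-496 + 1/(-4 - 35))² = (-496 + 1/(-39))² = (-496 - 1/39)² = (-19345/39)² = 374229025/1521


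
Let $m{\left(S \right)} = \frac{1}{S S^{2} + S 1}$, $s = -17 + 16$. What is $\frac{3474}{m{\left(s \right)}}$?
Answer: $-6948$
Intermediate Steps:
$s = -1$
$m{\left(S \right)} = \frac{1}{S + S^{3}}$ ($m{\left(S \right)} = \frac{1}{S^{3} + S} = \frac{1}{S + S^{3}}$)
$\frac{3474}{m{\left(s \right)}} = \frac{3474}{\frac{1}{-1 + \left(-1\right)^{3}}} = \frac{3474}{\frac{1}{-1 - 1}} = \frac{3474}{\frac{1}{-2}} = \frac{3474}{- \frac{1}{2}} = 3474 \left(-2\right) = -6948$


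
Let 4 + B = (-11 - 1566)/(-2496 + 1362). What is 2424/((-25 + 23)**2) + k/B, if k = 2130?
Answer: -622266/2959 ≈ -210.30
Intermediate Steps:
B = -2959/1134 (B = -4 + (-11 - 1566)/(-2496 + 1362) = -4 - 1577/(-1134) = -4 - 1577*(-1/1134) = -4 + 1577/1134 = -2959/1134 ≈ -2.6093)
2424/((-25 + 23)**2) + k/B = 2424/((-25 + 23)**2) + 2130/(-2959/1134) = 2424/((-2)**2) + 2130*(-1134/2959) = 2424/4 - 2415420/2959 = 2424*(1/4) - 2415420/2959 = 606 - 2415420/2959 = -622266/2959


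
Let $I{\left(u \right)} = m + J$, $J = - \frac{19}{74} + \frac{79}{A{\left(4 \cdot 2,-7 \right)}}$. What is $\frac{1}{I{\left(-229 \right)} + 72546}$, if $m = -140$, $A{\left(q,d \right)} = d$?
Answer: $\frac{518}{37500329} \approx 1.3813 \cdot 10^{-5}$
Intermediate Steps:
$J = - \frac{5979}{518}$ ($J = - \frac{19}{74} + \frac{79}{-7} = \left(-19\right) \frac{1}{74} + 79 \left(- \frac{1}{7}\right) = - \frac{19}{74} - \frac{79}{7} = - \frac{5979}{518} \approx -11.542$)
$I{\left(u \right)} = - \frac{78499}{518}$ ($I{\left(u \right)} = -140 - \frac{5979}{518} = - \frac{78499}{518}$)
$\frac{1}{I{\left(-229 \right)} + 72546} = \frac{1}{- \frac{78499}{518} + 72546} = \frac{1}{\frac{37500329}{518}} = \frac{518}{37500329}$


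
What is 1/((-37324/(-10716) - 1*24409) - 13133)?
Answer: -2679/100565687 ≈ -2.6639e-5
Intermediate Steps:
1/((-37324/(-10716) - 1*24409) - 13133) = 1/((-37324*(-1/10716) - 24409) - 13133) = 1/((9331/2679 - 24409) - 13133) = 1/(-65382380/2679 - 13133) = 1/(-100565687/2679) = -2679/100565687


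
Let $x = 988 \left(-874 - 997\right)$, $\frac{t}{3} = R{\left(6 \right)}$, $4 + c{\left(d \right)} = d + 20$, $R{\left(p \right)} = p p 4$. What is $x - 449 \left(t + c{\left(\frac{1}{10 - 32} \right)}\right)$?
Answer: $- \frac{45092951}{22} \approx -2.0497 \cdot 10^{6}$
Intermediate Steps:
$R{\left(p \right)} = 4 p^{2}$ ($R{\left(p \right)} = p^{2} \cdot 4 = 4 p^{2}$)
$c{\left(d \right)} = 16 + d$ ($c{\left(d \right)} = -4 + \left(d + 20\right) = -4 + \left(20 + d\right) = 16 + d$)
$t = 432$ ($t = 3 \cdot 4 \cdot 6^{2} = 3 \cdot 4 \cdot 36 = 3 \cdot 144 = 432$)
$x = -1848548$ ($x = 988 \left(-1871\right) = -1848548$)
$x - 449 \left(t + c{\left(\frac{1}{10 - 32} \right)}\right) = -1848548 - 449 \left(432 + \left(16 + \frac{1}{10 - 32}\right)\right) = -1848548 - 449 \left(432 + \left(16 + \frac{1}{-22}\right)\right) = -1848548 - 449 \left(432 + \left(16 - \frac{1}{22}\right)\right) = -1848548 - 449 \left(432 + \frac{351}{22}\right) = -1848548 - \frac{4424895}{22} = - \frac{45092951}{22}$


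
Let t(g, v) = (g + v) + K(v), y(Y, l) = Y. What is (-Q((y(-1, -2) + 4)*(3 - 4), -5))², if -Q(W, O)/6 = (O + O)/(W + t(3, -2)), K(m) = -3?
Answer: 144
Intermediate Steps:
t(g, v) = -3 + g + v (t(g, v) = (g + v) - 3 = -3 + g + v)
Q(W, O) = -12*O/(-2 + W) (Q(W, O) = -6*(O + O)/(W + (-3 + 3 - 2)) = -6*2*O/(W - 2) = -6*2*O/(-2 + W) = -12*O/(-2 + W))
(-Q((y(-1, -2) + 4)*(3 - 4), -5))² = (-(-12)*(-5)/(-2 + (-1 + 4)*(3 - 4)))² = (-(-12)*(-5)/(-2 + 3*(-1)))² = (-(-12)*(-5)/(-2 - 3))² = (-(-12)*(-5)/(-5))² = (-(-12)*(-5)*(-1)/5)² = (-1*(-12))² = 12² = 144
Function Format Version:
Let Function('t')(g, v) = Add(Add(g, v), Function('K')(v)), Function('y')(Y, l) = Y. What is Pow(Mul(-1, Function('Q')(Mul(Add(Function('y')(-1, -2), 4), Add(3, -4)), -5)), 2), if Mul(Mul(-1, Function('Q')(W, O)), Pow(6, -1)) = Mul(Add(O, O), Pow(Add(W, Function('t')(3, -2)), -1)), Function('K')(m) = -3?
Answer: 144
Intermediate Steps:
Function('t')(g, v) = Add(-3, g, v) (Function('t')(g, v) = Add(Add(g, v), -3) = Add(-3, g, v))
Function('Q')(W, O) = Mul(-12, O, Pow(Add(-2, W), -1)) (Function('Q')(W, O) = Mul(-6, Mul(Add(O, O), Pow(Add(W, Add(-3, 3, -2)), -1))) = Mul(-6, Mul(Mul(2, O), Pow(Add(W, -2), -1))) = Mul(-6, Mul(Mul(2, O), Pow(Add(-2, W), -1))) = Mul(-6, Mul(2, O, Pow(Add(-2, W), -1))) = Mul(-12, O, Pow(Add(-2, W), -1)))
Pow(Mul(-1, Function('Q')(Mul(Add(Function('y')(-1, -2), 4), Add(3, -4)), -5)), 2) = Pow(Mul(-1, Mul(-12, -5, Pow(Add(-2, Mul(Add(-1, 4), Add(3, -4))), -1))), 2) = Pow(Mul(-1, Mul(-12, -5, Pow(Add(-2, Mul(3, -1)), -1))), 2) = Pow(Mul(-1, Mul(-12, -5, Pow(Add(-2, -3), -1))), 2) = Pow(Mul(-1, Mul(-12, -5, Pow(-5, -1))), 2) = Pow(Mul(-1, Mul(-12, -5, Rational(-1, 5))), 2) = Pow(Mul(-1, -12), 2) = Pow(12, 2) = 144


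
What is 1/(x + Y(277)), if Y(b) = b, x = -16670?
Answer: -1/16393 ≈ -6.1002e-5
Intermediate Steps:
1/(x + Y(277)) = 1/(-16670 + 277) = 1/(-16393) = -1/16393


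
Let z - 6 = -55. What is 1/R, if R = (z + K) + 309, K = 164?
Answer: 1/424 ≈ 0.0023585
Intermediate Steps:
z = -49 (z = 6 - 55 = -49)
R = 424 (R = (-49 + 164) + 309 = 115 + 309 = 424)
1/R = 1/424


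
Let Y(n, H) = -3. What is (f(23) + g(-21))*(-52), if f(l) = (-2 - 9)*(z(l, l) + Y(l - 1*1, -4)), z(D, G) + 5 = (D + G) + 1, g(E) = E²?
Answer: -624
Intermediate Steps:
z(D, G) = -4 + D + G (z(D, G) = -5 + ((D + G) + 1) = -5 + (1 + D + G) = -4 + D + G)
f(l) = 77 - 22*l (f(l) = (-2 - 9)*((-4 + l + l) - 3) = -11*((-4 + 2*l) - 3) = -11*(-7 + 2*l) = 77 - 22*l)
(f(23) + g(-21))*(-52) = ((77 - 22*23) + (-21)²)*(-52) = ((77 - 506) + 441)*(-52) = (-429 + 441)*(-52) = 12*(-52) = -624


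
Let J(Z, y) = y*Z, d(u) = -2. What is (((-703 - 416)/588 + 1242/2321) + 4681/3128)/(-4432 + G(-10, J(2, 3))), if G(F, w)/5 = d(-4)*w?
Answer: -45726067/1598003449504 ≈ -2.8615e-5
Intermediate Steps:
J(Z, y) = Z*y
G(F, w) = -10*w (G(F, w) = 5*(-2*w) = -10*w)
(((-703 - 416)/588 + 1242/2321) + 4681/3128)/(-4432 + G(-10, J(2, 3))) = (((-703 - 416)/588 + 1242/2321) + 4681/3128)/(-4432 - 20*3) = ((-1119*1/588 + 1242*(1/2321)) + 4681*(1/3128))/(-4432 - 10*6) = ((-373/196 + 1242/2321) + 4681/3128)/(-4432 - 60) = (-622301/454916 + 4681/3128)/(-4492) = (45726067/355744312)*(-1/4492) = -45726067/1598003449504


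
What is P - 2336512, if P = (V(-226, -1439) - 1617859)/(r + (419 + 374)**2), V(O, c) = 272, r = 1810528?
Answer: -5699635250611/2439377 ≈ -2.3365e+6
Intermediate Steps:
P = -1617587/2439377 (P = (272 - 1617859)/(1810528 + (419 + 374)**2) = -1617587/(1810528 + 793**2) = -1617587/(1810528 + 628849) = -1617587/2439377 ≈ -0.66311)
P - 2336512 = -1617587/2439377 - 2336512 = -5699635250611/2439377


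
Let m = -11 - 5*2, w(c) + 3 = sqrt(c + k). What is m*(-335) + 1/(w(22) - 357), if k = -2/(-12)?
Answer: 5469478185/777467 - sqrt(798)/777467 ≈ 7035.0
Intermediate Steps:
k = 1/6 (k = -2*(-1/12) = 1/6 ≈ 0.16667)
w(c) = -3 + sqrt(1/6 + c) (w(c) = -3 + sqrt(c + 1/6) = -3 + sqrt(1/6 + c))
m = -21 (m = -11 - 10 = -21)
m*(-335) + 1/(w(22) - 357) = -21*(-335) + 1/((-3 + sqrt(6 + 36*22)/6) - 357) = 7035 + 1/((-3 + sqrt(6 + 792)/6) - 357) = 7035 + 1/((-3 + sqrt(798)/6) - 357) = 7035 + 1/(-360 + sqrt(798)/6)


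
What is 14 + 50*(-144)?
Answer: -7186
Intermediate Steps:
14 + 50*(-144) = 14 - 7200 = -7186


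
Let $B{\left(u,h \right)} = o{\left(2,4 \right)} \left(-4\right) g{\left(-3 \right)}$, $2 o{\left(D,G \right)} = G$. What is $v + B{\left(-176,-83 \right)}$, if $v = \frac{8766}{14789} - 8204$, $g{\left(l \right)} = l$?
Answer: $- \frac{120965254}{14789} \approx -8179.4$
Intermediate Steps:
$o{\left(D,G \right)} = \frac{G}{2}$
$v = - \frac{121320190}{14789}$ ($v = 8766 \cdot \frac{1}{14789} - 8204 = \frac{8766}{14789} - 8204 = - \frac{121320190}{14789} \approx -8203.4$)
$B{\left(u,h \right)} = 24$ ($B{\left(u,h \right)} = \frac{1}{2} \cdot 4 \left(-4\right) \left(-3\right) = 2 \left(-4\right) \left(-3\right) = \left(-8\right) \left(-3\right) = 24$)
$v + B{\left(-176,-83 \right)} = - \frac{121320190}{14789} + 24 = - \frac{120965254}{14789}$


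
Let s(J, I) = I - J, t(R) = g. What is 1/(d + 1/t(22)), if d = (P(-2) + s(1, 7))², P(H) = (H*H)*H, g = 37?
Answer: 37/149 ≈ 0.24832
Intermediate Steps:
t(R) = 37
P(H) = H³ (P(H) = H²*H = H³)
d = 4 (d = ((-2)³ + (7 - 1*1))² = (-8 + (7 - 1))² = (-8 + 6)² = (-2)² = 4)
1/(d + 1/t(22)) = 1/(4 + 1/37) = 1/(149/37) = 37/149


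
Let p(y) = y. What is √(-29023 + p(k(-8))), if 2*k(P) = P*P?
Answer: I*√28991 ≈ 170.27*I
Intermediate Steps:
k(P) = P²/2 (k(P) = (P*P)/2 = P²/2)
√(-29023 + p(k(-8))) = √(-29023 + (½)*(-8)²) = √(-29023 + (½)*64) = √(-29023 + 32) = √(-28991) = I*√28991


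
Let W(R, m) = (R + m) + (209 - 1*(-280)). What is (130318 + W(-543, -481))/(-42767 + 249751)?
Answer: 129783/206984 ≈ 0.62702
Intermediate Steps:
W(R, m) = 489 + R + m (W(R, m) = (R + m) + (209 + 280) = (R + m) + 489 = 489 + R + m)
(130318 + W(-543, -481))/(-42767 + 249751) = (130318 + (489 - 543 - 481))/(-42767 + 249751) = (130318 - 535)/206984 = 129783*(1/206984) = 129783/206984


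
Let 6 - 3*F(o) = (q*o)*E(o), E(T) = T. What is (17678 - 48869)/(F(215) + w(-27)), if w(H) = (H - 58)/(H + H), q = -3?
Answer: -1684314/2496343 ≈ -0.67471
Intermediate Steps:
w(H) = (-58 + H)/(2*H) (w(H) = (-58 + H)/((2*H)) = (-58 + H)*(1/(2*H)) = (-58 + H)/(2*H))
F(o) = 2 + o² (F(o) = 2 - (-3*o)*o/3 = 2 - (-1)*o² = 2 + o²)
(17678 - 48869)/(F(215) + w(-27)) = (17678 - 48869)/((2 + 215²) + (½)*(-58 - 27)/(-27)) = -31191/((2 + 46225) + (½)*(-1/27)*(-85)) = -31191/(46227 + 85/54) = -31191/2496343/54 = -31191*54/2496343 = -1684314/2496343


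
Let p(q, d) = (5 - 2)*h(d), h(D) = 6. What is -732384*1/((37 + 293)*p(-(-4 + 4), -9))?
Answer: -20344/165 ≈ -123.30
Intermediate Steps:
p(q, d) = 18 (p(q, d) = (5 - 2)*6 = 3*6 = 18)
-732384*1/((37 + 293)*p(-(-4 + 4), -9)) = -732384*1/(18*(37 + 293)) = -732384/(18*330) = -732384/5940 = -732384*1/5940 = -20344/165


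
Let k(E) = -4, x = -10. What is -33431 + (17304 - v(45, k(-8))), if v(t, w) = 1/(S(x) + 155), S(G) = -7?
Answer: -2386797/148 ≈ -16127.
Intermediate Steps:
v(t, w) = 1/148 (v(t, w) = 1/(-7 + 155) = 1/148)
-33431 + (17304 - v(45, k(-8))) = -33431 + (17304 - 1*1/148) = -33431 + (17304 - 1/148) = -33431 + 2560991/148 = -2386797/148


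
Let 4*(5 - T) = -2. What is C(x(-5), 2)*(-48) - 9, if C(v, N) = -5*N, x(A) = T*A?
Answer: 471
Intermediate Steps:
T = 11/2 (T = 5 - ¼*(-2) = 5 + ½ = 11/2 ≈ 5.5000)
x(A) = 11*A/2
C(x(-5), 2)*(-48) - 9 = -5*2*(-48) - 9 = -10*(-48) - 9 = 480 - 9 = 471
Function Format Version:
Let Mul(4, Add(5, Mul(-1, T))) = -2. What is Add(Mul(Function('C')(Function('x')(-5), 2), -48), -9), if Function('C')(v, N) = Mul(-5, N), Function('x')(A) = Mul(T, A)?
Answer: 471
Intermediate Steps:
T = Rational(11, 2) (T = Add(5, Mul(Rational(-1, 4), -2)) = Add(5, Rational(1, 2)) = Rational(11, 2) ≈ 5.5000)
Function('x')(A) = Mul(Rational(11, 2), A)
Add(Mul(Function('C')(Function('x')(-5), 2), -48), -9) = Add(Mul(Mul(-5, 2), -48), -9) = Add(Mul(-10, -48), -9) = Add(480, -9) = 471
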